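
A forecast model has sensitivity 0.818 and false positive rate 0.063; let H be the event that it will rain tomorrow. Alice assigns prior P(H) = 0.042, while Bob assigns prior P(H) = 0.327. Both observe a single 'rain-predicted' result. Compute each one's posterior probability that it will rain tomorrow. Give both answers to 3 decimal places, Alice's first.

Alice: 0.363; Bob: 0.863

The likelihood ratio for a 'rain-predicted' result is 0.818/0.063 = 12.984.
Alice: prior odds 0.042/0.958 = 0.043841; posterior odds 0.56924; posterior probability 0.363.
Bob: prior odds 0.327/0.673 = 0.48588; posterior odds 6.3088; posterior probability 0.863.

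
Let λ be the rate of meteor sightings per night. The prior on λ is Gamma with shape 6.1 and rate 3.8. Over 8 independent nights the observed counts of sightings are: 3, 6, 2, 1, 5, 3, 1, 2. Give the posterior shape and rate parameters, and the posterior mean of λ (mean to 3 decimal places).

The Poisson likelihood adds the total count to the shape and the number of exposure periods to the rate. Here ∑xᵢ = 23 and n = 8, so shape 6.1→29.1 and rate 3.8→11.8.
E[λ | data] = 29.1/11.8 = 2.466.

Posterior: Gamma(shape=29.1, rate=11.8); mean ≈ 2.466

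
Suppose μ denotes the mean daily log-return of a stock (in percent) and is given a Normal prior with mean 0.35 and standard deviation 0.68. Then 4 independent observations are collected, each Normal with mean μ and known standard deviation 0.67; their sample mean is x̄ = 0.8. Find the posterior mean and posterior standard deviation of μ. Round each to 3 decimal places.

Posterior mean ≈ 0.712; posterior SD ≈ 0.301

With known σ, the Normal prior is conjugate. Weight on the data is w = (n/σ²)/(n/σ² + 1/τ₀²) = 8.91067/(8.91067+2.16263) = 0.80470.
Posterior mean = w·x̄ + (1−w)·μ₀ = 0.80470·0.8 + 0.19530·0.35 = 0.712. Posterior variance = 1/(8.91067+2.16263) = 0.0903073, so SD = 0.301.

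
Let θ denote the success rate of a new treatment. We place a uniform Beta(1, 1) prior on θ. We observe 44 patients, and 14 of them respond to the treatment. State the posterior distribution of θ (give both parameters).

Posterior: Beta(15, 31)

Observing 14 successes and 30 failures updates Beta(1, 1) by adding the success and failure counts to the two shape parameters: α = 1+14 = 15, β = 1+30 = 31.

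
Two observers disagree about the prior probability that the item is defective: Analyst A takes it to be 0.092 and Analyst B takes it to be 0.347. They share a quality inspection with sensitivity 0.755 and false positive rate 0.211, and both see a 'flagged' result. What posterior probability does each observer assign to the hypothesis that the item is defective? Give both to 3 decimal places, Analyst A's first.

P('+'|H) = 0.755, P('+'|¬H) = 0.211.
Analyst A: numerator 0.755·0.092 = 0.069460; evidence = 0.069460+0.211·0.908 = 0.26105; posterior = 0.266.
Analyst B: numerator 0.755·0.347 = 0.26198; evidence = 0.26198+0.211·0.653 = 0.39977; posterior = 0.655.

Analyst A: 0.266; Analyst B: 0.655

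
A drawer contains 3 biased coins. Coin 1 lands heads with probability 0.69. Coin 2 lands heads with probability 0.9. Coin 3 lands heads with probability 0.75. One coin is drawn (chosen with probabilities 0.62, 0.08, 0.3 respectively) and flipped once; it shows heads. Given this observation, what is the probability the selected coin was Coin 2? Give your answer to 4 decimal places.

P(heads|C1) = 0.69; P(heads|C2) = 0.9; P(heads|C3) = 0.75.
Prior × likelihood for each source: 0.62·0.69=0.4278, 0.08·0.9=0.07200, 0.3·0.75=0.2250. Summing gives P(heads) = 0.72480.
P(Coin 2 | heads) = 0.07200 / 0.72480 = 0.0993.

Posterior probability ≈ 0.0993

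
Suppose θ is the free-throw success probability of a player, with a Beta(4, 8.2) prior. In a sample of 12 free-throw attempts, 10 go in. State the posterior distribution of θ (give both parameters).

Observing 10 successes and 2 failures updates Beta(4, 8.2) by adding the success and failure counts to the two shape parameters: α = 4+10 = 14, β = 8.2+2 = 10.2.

Posterior: Beta(14, 10.2)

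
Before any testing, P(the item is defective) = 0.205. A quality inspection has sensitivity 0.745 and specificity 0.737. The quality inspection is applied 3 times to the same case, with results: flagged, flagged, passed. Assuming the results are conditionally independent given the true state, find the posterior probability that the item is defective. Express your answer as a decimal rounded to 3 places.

Posterior P(H) ≈ 0.417

With H the event that the item is defective, the joint likelihood of the observed sequence is P(data|H) = 0.745·0.745·0.255 = 0.14153 and P(data|¬H) = 0.263·0.263·0.737 = 0.050978.
Bayes: P(H|data) = 0.205·0.14153 / (0.205·0.14153 + 0.795·0.050978) = 0.029014/0.069541 = 0.4172.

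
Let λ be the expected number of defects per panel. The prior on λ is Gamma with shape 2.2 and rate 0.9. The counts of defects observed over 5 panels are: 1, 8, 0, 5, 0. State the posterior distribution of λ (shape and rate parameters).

Posterior: Gamma(shape=16.2, rate=5.9)

Total count ∑xᵢ = 14 over n = 5 panels.
Gamma is conjugate to the Poisson likelihood: posterior is Gamma(shape = 2.2+14 = 16.2, rate = 0.9+5 = 5.9).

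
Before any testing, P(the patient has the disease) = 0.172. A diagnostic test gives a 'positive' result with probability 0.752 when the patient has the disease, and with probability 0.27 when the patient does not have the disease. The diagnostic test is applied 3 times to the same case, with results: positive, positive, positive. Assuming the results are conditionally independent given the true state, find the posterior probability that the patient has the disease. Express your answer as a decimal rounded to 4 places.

Let H be the event that the patient has the disease; start with P(H) = 0.172. P('positive'|H) = 0.752, P('positive'|¬H) = 0.27.
Update on result 1 ('positive'): P(H) ← 0.752·0.1720 / (0.752·0.1720 + 0.27·0.8280) = 0.12934/0.35290 = 0.3665.
Update on result 2 ('positive'): P(H) ← 0.752·0.3665 / (0.752·0.3665 + 0.27·0.6335) = 0.27562/0.44666 = 0.6171.
Update on result 3 ('positive'): P(H) ← 0.752·0.6171 / (0.752·0.6171 + 0.27·0.3829) = 0.46403/0.56743 = 0.8178.

Posterior P(H) ≈ 0.8178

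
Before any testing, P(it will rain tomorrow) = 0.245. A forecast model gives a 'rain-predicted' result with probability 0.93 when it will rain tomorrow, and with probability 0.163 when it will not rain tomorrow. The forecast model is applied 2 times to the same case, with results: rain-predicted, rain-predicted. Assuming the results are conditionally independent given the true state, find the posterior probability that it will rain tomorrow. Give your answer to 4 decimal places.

Posterior P(H) ≈ 0.9135

With H the event that it will rain tomorrow, the joint likelihood of the observed sequence is P(data|H) = 0.93·0.93 = 0.86490 and P(data|¬H) = 0.163·0.163 = 0.026569.
Bayes: P(H|data) = 0.245·0.86490 / (0.245·0.86490 + 0.755·0.026569) = 0.21190/0.23196 = 0.9135.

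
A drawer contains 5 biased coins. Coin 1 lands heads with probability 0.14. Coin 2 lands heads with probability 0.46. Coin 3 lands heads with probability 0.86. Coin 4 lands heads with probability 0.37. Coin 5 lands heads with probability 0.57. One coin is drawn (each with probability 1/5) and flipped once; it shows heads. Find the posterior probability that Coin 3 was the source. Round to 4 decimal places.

Tabulate prior·likelihood by source: [1] prior 0.2, lik 0.14, product 0.02800; [2] prior 0.2, lik 0.46, product 0.09200; [3] prior 0.2, lik 0.86, product 0.1720; [4] prior 0.2, lik 0.37, product 0.07400; [5] prior 0.2, lik 0.57, product 0.1140.
Normalizing constant = 0.48000; the posterior for Coin 3 is its product over the sum, 0.1720/0.48000 = 0.3583.

Posterior probability ≈ 0.3583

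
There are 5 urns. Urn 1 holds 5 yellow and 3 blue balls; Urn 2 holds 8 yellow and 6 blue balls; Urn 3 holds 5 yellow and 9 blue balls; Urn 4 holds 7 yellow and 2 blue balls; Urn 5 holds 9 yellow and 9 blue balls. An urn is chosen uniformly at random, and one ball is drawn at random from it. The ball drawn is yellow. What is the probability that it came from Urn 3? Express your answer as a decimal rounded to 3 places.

Posterior probability ≈ 0.126

Tabulate prior·likelihood by source: [1] prior 0.2, lik 0.625, product 0.1250; [2] prior 0.2, lik 0.5714, product 0.1143; [3] prior 0.2, lik 0.3571, product 0.07143; [4] prior 0.2, lik 0.7778, product 0.1556; [5] prior 0.2, lik 0.5, product 0.1000.
Normalizing constant = 0.56627; the posterior for Urn 3 is its product over the sum, 0.07143/0.56627 = 0.126.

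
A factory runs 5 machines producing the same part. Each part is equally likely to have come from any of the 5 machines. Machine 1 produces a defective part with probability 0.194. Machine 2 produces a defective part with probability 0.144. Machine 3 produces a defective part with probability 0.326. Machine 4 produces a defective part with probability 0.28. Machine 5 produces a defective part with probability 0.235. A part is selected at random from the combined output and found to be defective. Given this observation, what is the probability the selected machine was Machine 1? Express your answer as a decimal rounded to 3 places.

Posterior probability ≈ 0.165

Tabulate prior·likelihood by source: [1] prior 0.2, lik 0.194, product 0.03880; [2] prior 0.2, lik 0.144, product 0.02880; [3] prior 0.2, lik 0.326, product 0.06520; [4] prior 0.2, lik 0.28, product 0.05600; [5] prior 0.2, lik 0.235, product 0.04700.
Normalizing constant = 0.23580; the posterior for Machine 1 is its product over the sum, 0.03880/0.23580 = 0.165.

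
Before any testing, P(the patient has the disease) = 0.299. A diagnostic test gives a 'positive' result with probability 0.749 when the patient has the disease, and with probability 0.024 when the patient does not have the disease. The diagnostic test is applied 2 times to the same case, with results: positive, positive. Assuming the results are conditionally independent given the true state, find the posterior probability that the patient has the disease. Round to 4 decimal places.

Posterior P(H) ≈ 0.9976

Let H be the event that the patient has the disease; start with P(H) = 0.299. P('positive'|H) = 0.749, P('positive'|¬H) = 0.024.
Update on result 1 ('positive'): P(H) ← 0.749·0.2990 / (0.749·0.2990 + 0.024·0.7010) = 0.22395/0.24077 = 0.9301.
Update on result 2 ('positive'): P(H) ← 0.749·0.9301 / (0.749·0.9301 + 0.024·0.0699) = 0.69666/0.69834 = 0.9976.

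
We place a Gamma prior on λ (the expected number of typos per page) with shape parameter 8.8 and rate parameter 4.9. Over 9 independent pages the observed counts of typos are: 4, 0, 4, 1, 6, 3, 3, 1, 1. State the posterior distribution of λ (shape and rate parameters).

Posterior: Gamma(shape=31.8, rate=13.9)

The Poisson likelihood adds the total count to the shape and the number of exposure periods to the rate. Here ∑xᵢ = 23 and n = 9, so shape 8.8→31.8 and rate 4.9→13.9.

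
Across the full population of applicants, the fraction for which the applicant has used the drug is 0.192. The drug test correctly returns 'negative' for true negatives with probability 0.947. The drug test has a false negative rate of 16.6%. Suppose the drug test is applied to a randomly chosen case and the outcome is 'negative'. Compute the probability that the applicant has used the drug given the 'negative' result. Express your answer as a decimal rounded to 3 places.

P(H | E) ≈ 0.040

Write H for 'the applicant has used the drug'. Prior odds H:¬H = 0.192/0.808 = 0.23762. For the 'negative' outcome, the likelihood ratio is 0.166/0.947 = 0.17529.
Posterior odds = 0.23762 × 0.17529 = 0.041653, so P(H|E) = 0.041653/(1+0.041653) = 0.040.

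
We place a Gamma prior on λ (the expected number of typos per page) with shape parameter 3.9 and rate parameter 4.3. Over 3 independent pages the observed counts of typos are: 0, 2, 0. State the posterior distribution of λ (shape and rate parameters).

Posterior: Gamma(shape=5.9, rate=7.3)

The Poisson likelihood adds the total count to the shape and the number of exposure periods to the rate. Here ∑xᵢ = 2 and n = 3, so shape 3.9→5.9 and rate 4.3→7.3.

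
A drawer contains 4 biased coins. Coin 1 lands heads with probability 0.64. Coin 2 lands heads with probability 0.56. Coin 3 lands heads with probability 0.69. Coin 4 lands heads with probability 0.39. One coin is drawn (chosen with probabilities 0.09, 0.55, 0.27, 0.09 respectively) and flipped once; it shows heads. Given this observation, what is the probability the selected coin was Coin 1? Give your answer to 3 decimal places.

P(heads|C1) = 0.64; P(heads|C2) = 0.56; P(heads|C3) = 0.69; P(heads|C4) = 0.39.
Prior × likelihood for each source: 0.09·0.64=0.05760, 0.55·0.56=0.3080, 0.27·0.69=0.1863, 0.09·0.39=0.03510. Summing gives P(heads) = 0.58700.
P(Coin 1 | heads) = 0.05760 / 0.58700 = 0.098.

Posterior probability ≈ 0.098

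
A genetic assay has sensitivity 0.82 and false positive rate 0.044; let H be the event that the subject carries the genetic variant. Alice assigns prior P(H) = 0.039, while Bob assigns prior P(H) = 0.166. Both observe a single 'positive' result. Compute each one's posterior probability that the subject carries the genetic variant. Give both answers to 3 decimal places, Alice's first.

The likelihood ratio for a 'positive' result is 0.82/0.044 = 18.636.
Alice: prior odds 0.039/0.961 = 0.040583; posterior odds 0.75631; posterior probability 0.431.
Bob: prior odds 0.166/0.834 = 0.19904; posterior odds 3.7094; posterior probability 0.788.

Alice: 0.431; Bob: 0.788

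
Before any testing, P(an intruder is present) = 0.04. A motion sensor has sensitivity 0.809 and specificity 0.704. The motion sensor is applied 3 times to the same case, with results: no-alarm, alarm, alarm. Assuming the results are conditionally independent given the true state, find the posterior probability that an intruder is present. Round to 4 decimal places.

Posterior P(H) ≈ 0.0779

With H the event that an intruder is present, the joint likelihood of the observed sequence is P(data|H) = 0.191·0.809·0.809 = 0.12501 and P(data|¬H) = 0.704·0.296·0.296 = 0.061682.
Bayes: P(H|data) = 0.04·0.12501 / (0.04·0.12501 + 0.96·0.061682) = 0.0050002/0.064215 = 0.0779.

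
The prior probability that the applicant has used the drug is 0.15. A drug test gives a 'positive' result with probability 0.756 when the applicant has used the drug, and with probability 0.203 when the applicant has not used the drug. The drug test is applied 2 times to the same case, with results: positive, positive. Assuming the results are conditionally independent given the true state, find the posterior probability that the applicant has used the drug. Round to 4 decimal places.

Posterior P(H) ≈ 0.7099

Let H be the event that the applicant has used the drug; start with P(H) = 0.15. P('positive'|H) = 0.756, P('positive'|¬H) = 0.203.
Update on result 1 ('positive'): P(H) ← 0.756·0.1500 / (0.756·0.1500 + 0.203·0.8500) = 0.11340/0.28595 = 0.3966.
Update on result 2 ('positive'): P(H) ← 0.756·0.3966 / (0.756·0.3966 + 0.203·0.6034) = 0.29981/0.42230 = 0.7099.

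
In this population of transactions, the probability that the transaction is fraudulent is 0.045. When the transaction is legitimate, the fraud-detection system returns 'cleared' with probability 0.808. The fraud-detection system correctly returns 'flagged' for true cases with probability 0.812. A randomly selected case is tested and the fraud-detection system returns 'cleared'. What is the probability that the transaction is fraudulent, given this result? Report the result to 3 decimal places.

P(H | E) ≈ 0.011

Let H be the event that the transaction is fraudulent. P(H) = 0.045, so P(¬H) = 0.955. With E the 'cleared' result, P(E|H) = 0.188 and P(E|¬H) = 0.808.
P(E) = 0.188·0.045 + 0.808·0.955 = 0.0084600 + 0.77164 = 0.78010.
By Bayes' theorem, P(H|E) = 0.0084600 / 0.78010 = 0.011.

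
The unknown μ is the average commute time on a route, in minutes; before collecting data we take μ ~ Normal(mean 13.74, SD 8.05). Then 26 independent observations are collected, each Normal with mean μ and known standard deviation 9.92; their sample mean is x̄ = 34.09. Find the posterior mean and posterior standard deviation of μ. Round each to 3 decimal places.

Posterior mean ≈ 32.967; posterior SD ≈ 1.891

Prior precision 1/τ₀² = 1/8.05² = 0.0154315; data precision n/σ² = 26/9.92² = 0.264210.
Posterior precision = 0.0154315 + 0.264210 = 0.279642, giving posterior SD = 1/√0.279642 = 1.891.
Posterior mean = (0.0154315·13.74 + 0.264210·34.09) / 0.279642 = 32.967.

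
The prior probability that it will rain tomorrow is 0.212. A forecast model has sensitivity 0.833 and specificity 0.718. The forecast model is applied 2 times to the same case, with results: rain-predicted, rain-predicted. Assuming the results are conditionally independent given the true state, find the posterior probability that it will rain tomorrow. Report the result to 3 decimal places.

Posterior P(H) ≈ 0.701

Let H be the event that it will rain tomorrow; start with P(H) = 0.212. P('rain-predicted'|H) = 0.833, P('rain-predicted'|¬H) = 0.282.
Update on result 1 ('rain-predicted'): P(H) ← 0.833·0.2120 / (0.833·0.2120 + 0.282·0.7880) = 0.17660/0.39881 = 0.4428.
Update on result 2 ('rain-predicted'): P(H) ← 0.833·0.4428 / (0.833·0.4428 + 0.282·0.5572) = 0.36886/0.52599 = 0.7013.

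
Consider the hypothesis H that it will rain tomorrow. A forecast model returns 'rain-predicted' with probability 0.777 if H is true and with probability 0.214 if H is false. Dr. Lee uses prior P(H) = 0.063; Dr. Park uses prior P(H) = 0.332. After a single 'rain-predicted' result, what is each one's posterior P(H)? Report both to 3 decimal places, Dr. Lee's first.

Dr. Lee: 0.196; Dr. Park: 0.643

P('+'|H) = 0.777, P('+'|¬H) = 0.214.
Dr. Lee: numerator 0.777·0.063 = 0.048951; evidence = 0.048951+0.214·0.937 = 0.24947; posterior = 0.196.
Dr. Park: numerator 0.777·0.332 = 0.25796; evidence = 0.25796+0.214·0.668 = 0.40092; posterior = 0.643.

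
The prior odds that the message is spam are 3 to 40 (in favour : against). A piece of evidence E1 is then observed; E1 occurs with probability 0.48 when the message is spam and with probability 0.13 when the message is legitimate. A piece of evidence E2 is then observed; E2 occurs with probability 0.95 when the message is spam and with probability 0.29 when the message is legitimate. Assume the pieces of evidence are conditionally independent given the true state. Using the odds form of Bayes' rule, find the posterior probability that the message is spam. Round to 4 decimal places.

Prior odds = 3/40 = 0.075000.
Likelihood ratio for E1 = 0.48/0.13 = 3.6923.
Likelihood ratio for E2 = 0.95/0.29 = 3.2759.
Posterior odds = prior odds × LR₁ × LR₂ = 0.90716.
Posterior probability = odds/(1+odds) = 0.90716/1.9072 = 0.4757.

Posterior probability ≈ 0.4757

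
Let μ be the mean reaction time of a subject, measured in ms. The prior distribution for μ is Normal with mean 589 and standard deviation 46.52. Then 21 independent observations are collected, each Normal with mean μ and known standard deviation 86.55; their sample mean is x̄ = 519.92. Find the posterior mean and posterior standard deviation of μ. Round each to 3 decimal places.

Posterior mean ≈ 529.695; posterior SD ≈ 17.500

Prior precision 1/τ₀² = 1/46.52² = 0.00046208; data precision n/σ² = 21/86.55² = 0.00280340.
Posterior precision = 0.00046208 + 0.00280340 = 0.00326548, giving posterior SD = 1/√0.00326548 = 17.500.
Posterior mean = (0.00046208·589 + 0.00280340·519.92) / 0.00326548 = 529.695.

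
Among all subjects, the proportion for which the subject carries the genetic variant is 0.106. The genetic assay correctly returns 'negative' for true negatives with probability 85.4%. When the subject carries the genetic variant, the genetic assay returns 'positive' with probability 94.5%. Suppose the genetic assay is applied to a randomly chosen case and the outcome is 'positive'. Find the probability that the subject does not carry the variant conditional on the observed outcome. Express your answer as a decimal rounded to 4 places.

Write H for 'the subject carries the genetic variant'. Prior odds H:¬H = 0.106/0.894 = 0.11857. For the 'positive' outcome, the likelihood ratio is 0.945/0.146 = 6.4726.
Posterior odds = 0.11857 × 6.4726 = 0.76745, so P(H|E) = 0.76745/(1+0.76745) = 0.4342. Then P(¬H|E) = 1 − 0.4342 = 0.5658.

P(¬H | E) ≈ 0.5658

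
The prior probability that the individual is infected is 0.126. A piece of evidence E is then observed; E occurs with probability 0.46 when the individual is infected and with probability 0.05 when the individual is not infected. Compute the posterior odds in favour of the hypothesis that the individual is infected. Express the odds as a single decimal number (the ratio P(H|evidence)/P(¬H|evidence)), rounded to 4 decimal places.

Posterior odds ≈ 1.3263

Prior odds = 0.126/(1−0.126) = 0.14416.
Likelihood ratio for E = 0.46/0.05 = 9.2000.
Posterior odds = prior odds × LR = 1.3263.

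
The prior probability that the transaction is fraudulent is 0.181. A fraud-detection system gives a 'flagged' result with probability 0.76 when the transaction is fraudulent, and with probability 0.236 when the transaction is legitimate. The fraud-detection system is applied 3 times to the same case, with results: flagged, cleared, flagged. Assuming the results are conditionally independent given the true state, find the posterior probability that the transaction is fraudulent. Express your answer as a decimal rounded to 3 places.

Let H be the event that the transaction is fraudulent; start with P(H) = 0.181. P('flagged'|H) = 0.76, P('flagged'|¬H) = 0.236.
Update on result 1 ('flagged'): P(H) ← 0.76·0.1810 / (0.76·0.1810 + 0.236·0.8190) = 0.13756/0.33084 = 0.4158.
Update on result 2 ('cleared'): P(H) ← 0.24·0.4158 / (0.24·0.4158 + 0.764·0.5842) = 0.099788/0.54613 = 0.1827.
Update on result 3 ('flagged'): P(H) ← 0.76·0.1827 / (0.76·0.1827 + 0.236·0.8173) = 0.13887/0.33175 = 0.4186.

Posterior P(H) ≈ 0.419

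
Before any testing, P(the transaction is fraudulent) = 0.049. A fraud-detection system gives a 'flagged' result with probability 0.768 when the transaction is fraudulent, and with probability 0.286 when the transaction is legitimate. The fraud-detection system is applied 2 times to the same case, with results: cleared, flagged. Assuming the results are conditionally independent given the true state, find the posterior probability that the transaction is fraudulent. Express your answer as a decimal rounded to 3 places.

Posterior P(H) ≈ 0.043

With H the event that the transaction is fraudulent, the joint likelihood of the observed sequence is P(data|H) = 0.232·0.768 = 0.17818 and P(data|¬H) = 0.714·0.286 = 0.20420.
Bayes: P(H|data) = 0.049·0.17818 / (0.049·0.17818 + 0.951·0.20420) = 0.0087306/0.20293 = 0.0430.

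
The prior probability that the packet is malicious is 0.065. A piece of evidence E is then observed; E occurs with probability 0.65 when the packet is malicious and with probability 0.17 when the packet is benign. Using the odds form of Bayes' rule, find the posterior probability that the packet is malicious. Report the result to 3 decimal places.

Posterior probability ≈ 0.210

Prior odds = 0.065/(1−0.065) = 0.069519. In log-odds, ln(0.069519) = -2.6662.
Add log likelihood ratio: ln(3.8235) = 1.3412.
Posterior log-odds = -1.3250, so posterior odds = exp(-1.3250) = 0.26581. Converting, P(H|E) = 0.26581/1.2658 = 0.210.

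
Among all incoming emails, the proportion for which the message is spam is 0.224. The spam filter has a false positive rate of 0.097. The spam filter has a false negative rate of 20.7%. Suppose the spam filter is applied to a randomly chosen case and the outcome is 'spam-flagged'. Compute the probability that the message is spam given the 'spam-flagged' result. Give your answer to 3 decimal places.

P(H | E) ≈ 0.702

Let H be the event that the message is spam. P(H) = 0.224, so P(¬H) = 0.776. With E the 'spam-flagged' result, P(E|H) = 0.793 and P(E|¬H) = 0.097.
P(E) = 0.793·0.224 + 0.097·0.776 = 0.17763 + 0.075272 = 0.25290.
By Bayes' theorem, P(H|E) = 0.17763 / 0.25290 = 0.702.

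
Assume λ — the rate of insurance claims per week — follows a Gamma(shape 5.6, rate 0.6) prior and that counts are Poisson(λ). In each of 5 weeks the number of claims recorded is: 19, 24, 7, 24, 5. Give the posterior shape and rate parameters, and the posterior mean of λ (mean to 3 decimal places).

The Poisson likelihood adds the total count to the shape and the number of exposure periods to the rate. Here ∑xᵢ = 79 and n = 5, so shape 5.6→84.6 and rate 0.6→5.6.
Posterior mean = shape/rate = 84.6/5.6 = 15.107.

Posterior: Gamma(shape=84.6, rate=5.6); mean ≈ 15.107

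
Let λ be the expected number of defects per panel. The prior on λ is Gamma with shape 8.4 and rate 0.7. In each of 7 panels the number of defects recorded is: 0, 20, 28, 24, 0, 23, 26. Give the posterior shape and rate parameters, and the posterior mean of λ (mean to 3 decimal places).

The Poisson likelihood adds the total count to the shape and the number of exposure periods to the rate. Here ∑xᵢ = 121 and n = 7, so shape 8.4→129.4 and rate 0.7→7.7.
E[λ | data] = 129.4/7.7 = 16.805.

Posterior: Gamma(shape=129.4, rate=7.7); mean ≈ 16.805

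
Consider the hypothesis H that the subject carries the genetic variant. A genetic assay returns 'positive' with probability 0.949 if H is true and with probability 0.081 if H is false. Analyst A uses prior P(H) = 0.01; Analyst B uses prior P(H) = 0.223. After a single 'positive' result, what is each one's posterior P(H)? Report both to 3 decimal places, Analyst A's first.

The likelihood ratio for a 'positive' result is 0.949/0.081 = 11.716.
Analyst A: prior odds 0.01/0.99 = 0.010101; posterior odds 0.11834; posterior probability 0.106.
Analyst B: prior odds 0.223/0.777 = 0.28700; posterior odds 3.3625; posterior probability 0.771.

Analyst A: 0.106; Analyst B: 0.771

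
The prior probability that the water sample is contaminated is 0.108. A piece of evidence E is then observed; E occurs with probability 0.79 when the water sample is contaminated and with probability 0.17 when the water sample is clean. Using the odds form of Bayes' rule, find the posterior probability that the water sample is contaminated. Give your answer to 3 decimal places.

Prior odds = 0.108/(1−0.108) = 0.12108.
Likelihood ratio for E = 0.79/0.17 = 4.6471.
Posterior odds = prior odds × LR = 0.56265.
Posterior probability = odds/(1+odds) = 0.56265/1.5626 = 0.360.

Posterior probability ≈ 0.360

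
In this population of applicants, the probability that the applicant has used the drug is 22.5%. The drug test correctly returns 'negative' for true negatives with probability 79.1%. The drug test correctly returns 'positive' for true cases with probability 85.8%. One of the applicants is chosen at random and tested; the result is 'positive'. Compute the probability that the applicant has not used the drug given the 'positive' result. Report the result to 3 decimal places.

Let H be the event that the applicant has used the drug. P(H) = 0.225, so P(¬H) = 0.775. With E the 'positive' result, P(E|H) = 0.858 and P(E|¬H) = 0.209.
P(E) = 0.858·0.225 + 0.209·0.775 = 0.19305 + 0.16198 = 0.35503.
By Bayes' theorem, P(H|E) = 0.19305 / 0.35503 = 0.544. Hence P(¬H|E) = 1 − 0.544 = 0.456.

P(¬H | E) ≈ 0.456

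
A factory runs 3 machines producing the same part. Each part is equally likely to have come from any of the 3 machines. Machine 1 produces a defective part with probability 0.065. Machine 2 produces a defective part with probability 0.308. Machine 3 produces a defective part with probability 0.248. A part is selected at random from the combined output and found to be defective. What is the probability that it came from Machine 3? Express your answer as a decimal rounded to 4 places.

Posterior probability ≈ 0.3994

P(defective|M1) = 0.065; P(defective|M2) = 0.308; P(defective|M3) = 0.248.
Prior × likelihood for each source: 0.333333·0.065=0.02167, 0.333333·0.308=0.1027, 0.333333·0.248=0.08267. Summing gives P(defective) = 0.20700.
P(Machine 3 | defective) = 0.08267 / 0.20700 = 0.3994.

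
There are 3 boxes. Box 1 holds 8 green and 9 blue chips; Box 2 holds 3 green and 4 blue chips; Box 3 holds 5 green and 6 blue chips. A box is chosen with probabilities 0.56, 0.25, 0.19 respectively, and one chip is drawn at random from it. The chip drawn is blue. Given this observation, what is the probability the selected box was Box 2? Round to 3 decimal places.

Posterior probability ≈ 0.263

Tabulate prior·likelihood by source: [1] prior 0.56, lik 0.5294, product 0.2965; [2] prior 0.25, lik 0.5714, product 0.1429; [3] prior 0.19, lik 0.5455, product 0.1036.
Normalizing constant = 0.54296; the posterior for Box 2 is its product over the sum, 0.1429/0.54296 = 0.263.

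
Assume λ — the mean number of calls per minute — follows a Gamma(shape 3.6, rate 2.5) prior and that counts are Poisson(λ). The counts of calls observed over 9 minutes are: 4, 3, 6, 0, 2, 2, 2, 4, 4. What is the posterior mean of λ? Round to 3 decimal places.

The Poisson likelihood adds the total count to the shape and the number of exposure periods to the rate. Here ∑xᵢ = 27 and n = 9, so shape 3.6→30.6 and rate 2.5→11.5.
Posterior mean = shape/rate = 30.6/11.5 = 2.661.

Posterior mean ≈ 2.661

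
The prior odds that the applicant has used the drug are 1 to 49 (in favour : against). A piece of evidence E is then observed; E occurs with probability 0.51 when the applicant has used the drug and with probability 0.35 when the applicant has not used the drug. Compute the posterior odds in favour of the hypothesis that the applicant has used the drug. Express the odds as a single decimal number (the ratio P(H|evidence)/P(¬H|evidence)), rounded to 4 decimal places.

Posterior odds ≈ 0.0297

Prior odds = 1/49 = 0.020408.
Likelihood ratio for E = 0.51/0.35 = 1.4571.
Posterior odds = prior odds × LR = 0.029738.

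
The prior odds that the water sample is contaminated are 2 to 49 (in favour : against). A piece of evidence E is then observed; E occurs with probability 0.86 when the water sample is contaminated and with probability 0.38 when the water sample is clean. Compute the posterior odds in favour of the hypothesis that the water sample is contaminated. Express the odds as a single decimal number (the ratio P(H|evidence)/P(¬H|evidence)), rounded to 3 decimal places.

Posterior odds ≈ 0.092

Prior odds = 2/49 = 0.040816. In log-odds, ln(0.040816) = -3.1987.
Add log likelihood ratio: ln(2.2632) = 0.81676.
Posterior log-odds = -2.3819, so posterior odds = exp(-2.3819) = 0.092374.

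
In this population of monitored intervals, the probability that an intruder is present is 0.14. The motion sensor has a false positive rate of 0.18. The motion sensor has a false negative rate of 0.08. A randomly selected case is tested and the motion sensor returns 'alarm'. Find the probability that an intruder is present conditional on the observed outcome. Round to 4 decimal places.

P(H | E) ≈ 0.4542

Write H for 'an intruder is present'. Prior odds H:¬H = 0.14/0.86 = 0.16279. For the 'alarm' outcome, the likelihood ratio is 0.92/0.18 = 5.1111.
Posterior odds = 0.16279 × 5.1111 = 0.83204, so P(H|E) = 0.83204/(1+0.83204) = 0.4542.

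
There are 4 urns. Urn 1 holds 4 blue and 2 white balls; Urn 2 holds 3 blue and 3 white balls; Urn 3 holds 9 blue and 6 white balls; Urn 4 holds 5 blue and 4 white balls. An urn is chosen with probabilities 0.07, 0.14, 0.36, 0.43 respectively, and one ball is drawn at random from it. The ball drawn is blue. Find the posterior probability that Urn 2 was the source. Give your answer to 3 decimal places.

Posterior probability ≈ 0.122

Tabulate prior·likelihood by source: [1] prior 0.07, lik 0.6667, product 0.04667; [2] prior 0.14, lik 0.5, product 0.07000; [3] prior 0.36, lik 0.6, product 0.2160; [4] prior 0.43, lik 0.5556, product 0.2389.
Normalizing constant = 0.57156; the posterior for Urn 2 is its product over the sum, 0.07000/0.57156 = 0.122.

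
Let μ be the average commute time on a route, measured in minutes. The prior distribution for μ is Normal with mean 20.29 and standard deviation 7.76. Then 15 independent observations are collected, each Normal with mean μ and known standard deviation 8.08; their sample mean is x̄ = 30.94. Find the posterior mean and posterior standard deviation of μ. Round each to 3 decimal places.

Posterior mean ≈ 30.222; posterior SD ≈ 2.015

With known σ, the Normal prior is conjugate. Weight on the data is w = (n/σ²)/(n/σ² + 1/τ₀²) = 0.229757/(0.229757+0.0166064) = 0.93259.
Posterior mean = w·x̄ + (1−w)·μ₀ = 0.93259·30.94 + 0.067406·20.29 = 30.222. Posterior variance = 1/(0.229757+0.0166064) = 4.05905, so SD = 2.015.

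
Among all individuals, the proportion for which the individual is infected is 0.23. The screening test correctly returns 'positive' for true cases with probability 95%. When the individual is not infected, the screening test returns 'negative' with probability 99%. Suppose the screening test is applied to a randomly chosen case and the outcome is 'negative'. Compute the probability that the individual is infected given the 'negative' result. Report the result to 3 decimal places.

Let H be the event that the individual is infected. P(H) = 0.23, so P(¬H) = 0.77. With E the 'negative' result, P(E|H) = 0.05 and P(E|¬H) = 0.99.
P(E) = 0.05·0.23 + 0.99·0.77 = 0.011500 + 0.76230 = 0.77380.
By Bayes' theorem, P(H|E) = 0.011500 / 0.77380 = 0.015.

P(H | E) ≈ 0.015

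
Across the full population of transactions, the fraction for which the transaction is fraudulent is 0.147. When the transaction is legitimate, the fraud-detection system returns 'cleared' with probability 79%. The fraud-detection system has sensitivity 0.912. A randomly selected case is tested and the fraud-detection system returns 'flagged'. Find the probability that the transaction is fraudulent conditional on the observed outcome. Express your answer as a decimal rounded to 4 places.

P(H | E) ≈ 0.4281

Let H be the event that the transaction is fraudulent. P(H) = 0.147, so P(¬H) = 0.853. With E the 'flagged' result, P(E|H) = 0.912 and P(E|¬H) = 0.21.
P(E) = 0.912·0.147 + 0.21·0.853 = 0.13406 + 0.17913 = 0.31319.
By Bayes' theorem, P(H|E) = 0.13406 / 0.31319 = 0.4281.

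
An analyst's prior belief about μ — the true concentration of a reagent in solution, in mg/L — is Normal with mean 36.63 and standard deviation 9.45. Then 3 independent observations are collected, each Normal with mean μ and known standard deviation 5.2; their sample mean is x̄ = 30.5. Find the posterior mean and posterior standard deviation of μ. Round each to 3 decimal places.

With known σ, the Normal prior is conjugate. Weight on the data is w = (n/σ²)/(n/σ² + 1/τ₀²) = 0.110947/(0.110947+0.0111979) = 0.90832.
Posterior mean = w·x̄ + (1−w)·μ₀ = 0.90832·30.5 + 0.091677·36.63 = 31.062. Posterior variance = 1/(0.110947+0.0111979) = 8.18701, so SD = 2.861.

Posterior mean ≈ 31.062; posterior SD ≈ 2.861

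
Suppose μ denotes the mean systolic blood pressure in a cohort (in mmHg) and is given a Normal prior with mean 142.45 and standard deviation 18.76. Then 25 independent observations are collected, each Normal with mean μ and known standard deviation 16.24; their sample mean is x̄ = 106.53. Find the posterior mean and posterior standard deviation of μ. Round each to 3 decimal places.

With known σ, the Normal prior is conjugate. Weight on the data is w = (n/σ²)/(n/σ² + 1/τ₀²) = 0.0947912/(0.0947912+0.00284141) = 0.97090.
Posterior mean = w·x̄ + (1−w)·μ₀ = 0.97090·106.53 + 0.029103·142.45 = 107.575. Posterior variance = 1/(0.0947912+0.00284141) = 10.2425, so SD = 3.200.

Posterior mean ≈ 107.575; posterior SD ≈ 3.200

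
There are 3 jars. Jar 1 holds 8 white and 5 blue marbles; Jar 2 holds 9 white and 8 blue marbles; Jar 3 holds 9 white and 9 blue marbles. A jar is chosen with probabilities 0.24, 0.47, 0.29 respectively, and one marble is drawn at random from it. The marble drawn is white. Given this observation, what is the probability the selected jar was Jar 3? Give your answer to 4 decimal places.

Posterior probability ≈ 0.2678

P(white|Jar 1) = 0.6154; P(white|Jar 2) = 0.5294; P(white|Jar 3) = 0.5.
Prior × likelihood for each source: 0.24·0.6154=0.1477, 0.47·0.5294=0.2488, 0.29·0.5=0.1450. Summing gives P(white) = 0.54152.
P(Jar 3 | white) = 0.1450 / 0.54152 = 0.2678.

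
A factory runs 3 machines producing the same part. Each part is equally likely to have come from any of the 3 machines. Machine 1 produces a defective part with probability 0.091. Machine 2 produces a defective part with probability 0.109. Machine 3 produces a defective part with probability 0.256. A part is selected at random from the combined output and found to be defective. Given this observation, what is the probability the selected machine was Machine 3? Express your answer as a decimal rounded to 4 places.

Posterior probability ≈ 0.5614

P(defective|M1) = 0.091; P(defective|M2) = 0.109; P(defective|M3) = 0.256.
Prior × likelihood for each source: 0.333333·0.091=0.03033, 0.333333·0.109=0.03633, 0.333333·0.256=0.08533. Summing gives P(defective) = 0.15200.
P(Machine 3 | defective) = 0.08533 / 0.15200 = 0.5614.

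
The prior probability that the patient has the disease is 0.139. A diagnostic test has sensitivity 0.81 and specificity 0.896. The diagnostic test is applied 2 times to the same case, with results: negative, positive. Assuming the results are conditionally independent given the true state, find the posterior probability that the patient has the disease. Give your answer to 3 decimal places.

With H the event that the patient has the disease, the joint likelihood of the observed sequence is P(data|H) = 0.19·0.81 = 0.15390 and P(data|¬H) = 0.896·0.104 = 0.093184.
Bayes: P(H|data) = 0.139·0.15390 / (0.139·0.15390 + 0.861·0.093184) = 0.021392/0.10162 = 0.2105.

Posterior P(H) ≈ 0.211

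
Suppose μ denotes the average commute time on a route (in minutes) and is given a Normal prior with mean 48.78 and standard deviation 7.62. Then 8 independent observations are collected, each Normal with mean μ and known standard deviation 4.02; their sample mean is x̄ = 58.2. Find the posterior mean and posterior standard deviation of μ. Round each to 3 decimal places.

Posterior mean ≈ 57.883; posterior SD ≈ 1.397

With known σ, the Normal prior is conjugate. Weight on the data is w = (n/σ²)/(n/σ² + 1/τ₀²) = 0.495037/(0.495037+0.0172223) = 0.96638.
Posterior mean = w·x̄ + (1−w)·μ₀ = 0.96638·58.2 + 0.033620·48.78 = 57.883. Posterior variance = 1/(0.495037+0.0172223) = 1.95214, so SD = 1.397.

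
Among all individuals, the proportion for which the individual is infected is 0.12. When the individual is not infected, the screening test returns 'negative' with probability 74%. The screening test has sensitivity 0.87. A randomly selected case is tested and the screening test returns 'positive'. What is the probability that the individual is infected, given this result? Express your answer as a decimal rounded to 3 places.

P(H | E) ≈ 0.313

Write H for 'the individual is infected'. Prior odds H:¬H = 0.12/0.88 = 0.13636. For the 'positive' outcome, the likelihood ratio is 0.87/0.26 = 3.3462.
Posterior odds = 0.13636 × 3.3462 = 0.45629, so P(H|E) = 0.45629/(1+0.45629) = 0.313.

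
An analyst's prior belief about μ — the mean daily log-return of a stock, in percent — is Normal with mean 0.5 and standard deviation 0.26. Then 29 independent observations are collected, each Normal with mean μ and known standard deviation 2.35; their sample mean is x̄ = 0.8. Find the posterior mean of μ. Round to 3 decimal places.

Posterior mean ≈ 0.579

With known σ, the Normal prior is conjugate. Weight on the data is w = (n/σ²)/(n/σ² + 1/τ₀²) = 5.25124/(5.25124+14.7929) = 0.26198.
Posterior mean = w·x̄ + (1−w)·μ₀ = 0.26198·0.8 + 0.73802·0.5 = 0.579.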